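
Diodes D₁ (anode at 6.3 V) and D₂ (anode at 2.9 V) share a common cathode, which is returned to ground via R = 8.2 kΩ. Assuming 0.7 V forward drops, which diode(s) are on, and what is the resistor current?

Only D₁ conducts; I_R ≈ 0.68 mA

Assume both conduct. Then node N would need to be at both 6.3−0.7 = 5.6 V and 2.9−0.7 = 2.2 V, which is impossible.
Assume only D₁ conducts: V_N = 6.3 − 0.7 = 5.6 V, so I_R = 5.6/8.2 = 0.683 mA.
Check D₂: its anode-to-cathode voltage is 2.9 − 5.6 = -2.7 V < 0.7 V, so it is off. The assumption is consistent.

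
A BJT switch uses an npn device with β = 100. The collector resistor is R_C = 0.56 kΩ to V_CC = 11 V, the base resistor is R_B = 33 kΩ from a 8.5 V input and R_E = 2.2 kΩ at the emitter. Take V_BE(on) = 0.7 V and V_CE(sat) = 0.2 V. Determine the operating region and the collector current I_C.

Assume active. Base-emitter loop: I_B = (V_BB − V_BE)/(R_B + (β+1)R_E) = (8.5 − 0.7)/(33 + 101×2.2) = 0.0306 mA.
I_C = β·I_B = 100×0.0306 = 3.06 mA.
V_CE = V_CC − I_C·R_C − I_E·R_E = 11 − 3.06×0.56 − 3.09×2.2 = 2.5 V > V_CE(sat), so the active-region assumption holds.

active; I_C ≈ 3.1 mA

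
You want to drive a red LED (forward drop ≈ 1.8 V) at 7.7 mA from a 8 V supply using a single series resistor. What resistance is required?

R ≈ 0.81 kΩ

The resistor drops V_S − V_D = 8 − 1.8 = 6.2 V at 7.7 mA.
R = 6.2 V / 7.7 mA = 0.805 kΩ.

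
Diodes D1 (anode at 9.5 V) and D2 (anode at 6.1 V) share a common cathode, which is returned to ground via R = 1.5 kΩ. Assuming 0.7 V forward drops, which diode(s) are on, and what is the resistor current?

Assume both conduct. Then node N would need to be at both 9.5−0.7 = 8.8 V and 6.1−0.7 = 5.4 V, which is impossible.
Assume only D1 conducts: V_N = 9.5 − 0.7 = 8.8 V, so I_R = 8.8/1.5 = 5.87 mA.
Check D2: its anode-to-cathode voltage is 6.1 − 8.8 = -2.7 V < 0.7 V, so it is off. The assumption is consistent.

Only D1 conducts; I_R ≈ 5.9 mA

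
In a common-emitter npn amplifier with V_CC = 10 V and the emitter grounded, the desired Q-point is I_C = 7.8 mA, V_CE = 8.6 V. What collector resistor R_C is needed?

R_C ≈ 0.18 kΩ

Collector loop: V_CC = I_C·R_C + V_CE.
R_C = (V_CC − V_CE)/I_C = (10 − 8.6)/7.8 = 0.179 kΩ.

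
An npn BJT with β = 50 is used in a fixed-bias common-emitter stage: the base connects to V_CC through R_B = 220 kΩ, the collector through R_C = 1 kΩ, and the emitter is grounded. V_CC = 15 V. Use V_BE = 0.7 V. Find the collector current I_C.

I_C ≈ 3.2 mA

Base loop: V_CC = I_B·R_B + V_BE, so I_B = (15 − 0.7)/220 kΩ = 0.065 mA.
In the active region I_C = β·I_B = 50 × 0.065 = 3.25 mA.
Collector loop: V_CE = V_CC − I_C·R_C = 15 − 3.25×1 = 11.8 V.
Since V_CE = 11.8 V > V_CE(sat) ≈ 0.2 V, the transistor is in the active region as assumed.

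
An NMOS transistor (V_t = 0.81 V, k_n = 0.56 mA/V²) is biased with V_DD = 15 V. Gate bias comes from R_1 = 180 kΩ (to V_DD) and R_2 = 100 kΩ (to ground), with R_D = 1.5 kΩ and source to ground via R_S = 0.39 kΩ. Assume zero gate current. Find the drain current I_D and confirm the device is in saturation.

V_G = V_DD·R_2/(R_1+R_2) = 15×100/280 = 5.36 V.
Assume saturation: I_D = (k_n/2)(V_GS − V_t)² with V_GS = V_G − I_D·R_S = 5.36 − 0.39·I_D.
Substituting gives 0.0426·I_D² − 1.99·I_D + 5.79 = 0, with roots I_D = 3.11 or 43.7 mA.
The root I_D = 43.7 mA gives V_GS = -11.7 V ≤ V_t, so take I_D = 3.11 mA.
Then V_GS = 4.14 V and V_DS = V_DD − I_D(R_D+R_S) = 15 − 3.11×1.89 = 9.12 V.
Saturation requires V_DS ≥ V_GS − V_t = 3.33 V; 9.12 ≥ 3.33 ✓.

I_D ≈ 3.1 mA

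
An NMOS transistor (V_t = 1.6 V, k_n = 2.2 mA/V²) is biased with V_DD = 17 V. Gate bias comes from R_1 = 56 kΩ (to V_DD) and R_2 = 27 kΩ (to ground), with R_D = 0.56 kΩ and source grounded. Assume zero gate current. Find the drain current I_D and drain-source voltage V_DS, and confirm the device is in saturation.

V_G = V_DD·R_2/(R_1+R_2) = 17×27/83 = 5.53 V. With the source grounded, V_GS = V_G = 5.53 V.
Assume saturation: I_D = (k_n/2)(V_GS − V_t)² = (2.2/2)×(5.53 − 1.6)² = 1.1×3.93² = 17 mA.
V_DS = V_DD − I_D·R_D = 17 − 17×0.56 = 7.49 V.
Saturation requires V_DS ≥ V_GS − V_t = 3.93 V; 7.49 ≥ 3.93 ✓.

I_D ≈ 17 mA, V_DS ≈ 7.5 V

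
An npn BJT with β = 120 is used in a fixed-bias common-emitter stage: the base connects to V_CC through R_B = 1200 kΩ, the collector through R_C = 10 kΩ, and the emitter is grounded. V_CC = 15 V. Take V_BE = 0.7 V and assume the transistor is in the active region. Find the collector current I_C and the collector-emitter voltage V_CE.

I_C ≈ 1.4 mA, V_CE ≈ 0.7 V

Base loop: V_CC = I_B·R_B + V_BE, so I_B = (15 − 0.7)/1200 kΩ = 0.0119 mA.
In the active region I_C = β·I_B = 120 × 0.0119 = 1.43 mA.
Collector loop: V_CE = V_CC − I_C·R_C = 15 − 1.43×10 = 0.7 V.
Since V_CE = 0.7 V > V_CE(sat) ≈ 0.2 V, the transistor is in the active region as assumed.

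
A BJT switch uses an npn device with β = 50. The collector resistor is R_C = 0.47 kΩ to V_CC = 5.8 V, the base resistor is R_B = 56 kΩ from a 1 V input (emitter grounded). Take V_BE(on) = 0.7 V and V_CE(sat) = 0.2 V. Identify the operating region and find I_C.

Assume active. Base-emitter loop: I_B = (V_BB − V_BE)/R_B = (1 − 0.7)/56 = 0.00536 mA.
I_C = β·I_B = 50×0.00536 = 0.268 mA.
V_CE = V_CC − I_C·R_C = 5.8 − 0.268×0.47 = 5.67 V > V_CE(sat), so the active-region assumption holds.

active; I_C ≈ 0.27 mA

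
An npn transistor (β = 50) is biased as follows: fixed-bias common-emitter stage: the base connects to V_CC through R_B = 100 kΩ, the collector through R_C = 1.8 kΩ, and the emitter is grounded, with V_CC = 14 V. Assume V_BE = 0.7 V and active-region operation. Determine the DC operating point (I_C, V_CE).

I_C ≈ 6.7 mA, V_CE ≈ 2 V

Base loop: V_CC = I_B·R_B + V_BE, so I_B = (14 − 0.7)/100 kΩ = 0.133 mA.
In the active region I_C = β·I_B = 50 × 0.133 = 6.65 mA.
Collector loop: V_CE = V_CC − I_C·R_C = 14 − 6.65×1.8 = 2.03 V.
Since V_CE = 2.03 V > V_CE(sat) ≈ 0.2 V, the transistor is in the active region as assumed.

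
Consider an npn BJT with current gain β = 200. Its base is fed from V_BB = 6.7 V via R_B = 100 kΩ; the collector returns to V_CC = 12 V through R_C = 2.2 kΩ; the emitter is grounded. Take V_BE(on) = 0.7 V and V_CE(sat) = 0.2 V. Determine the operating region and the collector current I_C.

Assume active: I_B = (6.7 − 0.7)/100 = 0.06 mA, giving I_C = β·I_B = 12 mA.
But then V_CE = 12 − 12×2.2 = -14.4 V < V_CE(sat) = 0.2 V — impossible in the active region.
So the transistor is saturated. With V_CE = 0.2 V, I_C = (V_CC − 0.2)/R_C = 11.8/2.2 = 5.36 mA.
Check: β·I_B = 12 mA > I_C = 5.36 mA, confirming saturation.

saturation; I_C ≈ 5.4 mA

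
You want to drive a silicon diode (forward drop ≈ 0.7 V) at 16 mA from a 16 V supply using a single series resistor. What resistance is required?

R ≈ 0.96 kΩ

The resistor drops V_S − V_D = 16 − 0.7 = 15.3 V at 16 mA.
R = 15.3 V / 16 mA = 0.956 kΩ.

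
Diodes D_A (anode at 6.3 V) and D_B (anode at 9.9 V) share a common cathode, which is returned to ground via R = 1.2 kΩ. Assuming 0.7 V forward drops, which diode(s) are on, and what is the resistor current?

Only D_B conducts; I_R ≈ 7.7 mA

Assume both conduct. Then node N would need to be at both 6.3−0.7 = 5.6 V and 9.9−0.7 = 9.2 V, which is impossible.
Assume only D_B conducts: V_N = 9.9 − 0.7 = 9.2 V, so I_R = 9.2/1.2 = 7.67 mA.
Check D_A: its anode-to-cathode voltage is 6.3 − 9.2 = -2.9 V < 0.7 V, so it is off. The assumption is consistent.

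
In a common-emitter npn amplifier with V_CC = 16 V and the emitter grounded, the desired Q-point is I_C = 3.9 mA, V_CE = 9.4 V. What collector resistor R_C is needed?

Collector loop: V_CC = I_C·R_C + V_CE.
R_C = (V_CC − V_CE)/I_C = (16 − 9.4)/3.9 = 1.69 kΩ.

R_C ≈ 1.7 kΩ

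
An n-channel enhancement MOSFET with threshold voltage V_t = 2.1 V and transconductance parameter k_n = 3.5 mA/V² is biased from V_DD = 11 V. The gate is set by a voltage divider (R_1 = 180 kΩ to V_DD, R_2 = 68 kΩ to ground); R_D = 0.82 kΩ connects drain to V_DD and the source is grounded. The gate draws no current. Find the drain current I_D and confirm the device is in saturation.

V_G = V_DD·R_2/(R_1+R_2) = 11×68/248 = 3.02 V. With the source grounded, V_GS = V_G = 3.02 V.
Assume saturation: I_D = (k_n/2)(V_GS − V_t)² = (3.5/2)×(3.02 − 2.1)² = 1.75×0.916² = 1.47 mA.
V_DS = V_DD − I_D·R_D = 11 − 1.47×0.82 = 9.8 V.
Saturation requires V_DS ≥ V_GS − V_t = 0.916 V; 9.8 ≥ 0.916 ✓.

I_D ≈ 1.5 mA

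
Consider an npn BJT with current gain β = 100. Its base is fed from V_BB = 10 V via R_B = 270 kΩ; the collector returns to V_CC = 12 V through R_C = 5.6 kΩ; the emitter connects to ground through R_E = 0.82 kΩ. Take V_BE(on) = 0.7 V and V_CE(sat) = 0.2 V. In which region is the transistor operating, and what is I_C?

Assume active: I_B = (10 − 0.7)/(270 + 101×0.82) = 0.0264 mA, I_C = β·I_B = 2.64 mA.
Then V_CE = 12 − 2.64×5.6 − 2.66×0.82 = -4.94 V < 0.2 V — the active assumption fails.
Re-solve with V_CE = 0.2 V. KCL at the emitter: V_E/R_E = (V_BB−0.7−V_E)/R_B + (V_CC−0.2−V_E)/R_C, giving V_E = 1.53 V.
I_C = (V_CC − 0.2 − V_E)/R_C = (11.8 − 1.53)/5.6 = 1.83 mA.
Check: I_B = (9.3 − 1.53)/270 = 0.0288 mA, and β·I_B = 2.88 mA > I_C, confirming saturation.

saturation; I_C ≈ 1.8 mA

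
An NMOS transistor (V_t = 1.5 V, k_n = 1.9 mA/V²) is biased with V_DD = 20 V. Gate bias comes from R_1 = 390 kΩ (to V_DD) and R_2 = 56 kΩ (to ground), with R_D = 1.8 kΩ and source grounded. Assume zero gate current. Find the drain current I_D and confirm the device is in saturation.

V_G = V_DD·R_2/(R_1+R_2) = 20×56/446 = 2.51 V. With the source grounded, V_GS = V_G = 2.51 V.
Assume saturation: I_D = (k_n/2)(V_GS − V_t)² = (1.9/2)×(2.51 − 1.5)² = 0.95×1.01² = 0.971 mA.
V_DS = V_DD − I_D·R_D = 20 − 0.971×1.8 = 18.3 V.
Saturation requires V_DS ≥ V_GS − V_t = 1.01 V; 18.3 ≥ 1.01 ✓.

I_D ≈ 0.97 mA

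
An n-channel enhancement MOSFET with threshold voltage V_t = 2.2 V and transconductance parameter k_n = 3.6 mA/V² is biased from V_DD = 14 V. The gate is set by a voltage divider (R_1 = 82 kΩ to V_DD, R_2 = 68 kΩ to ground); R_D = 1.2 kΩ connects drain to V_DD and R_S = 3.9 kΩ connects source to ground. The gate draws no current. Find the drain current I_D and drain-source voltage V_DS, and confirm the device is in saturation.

V_G = V_DD·R_2/(R_1+R_2) = 14×68/150 = 6.35 V.
Assume saturation: I_D = (k_n/2)(V_GS − V_t)² with V_GS = V_G − I_D·R_S = 6.35 − 3.9·I_D.
Substituting gives 27.4·I_D² − 59.2·I_D + 31 = 0, with roots I_D = 0.884 or 1.28 mA.
The root I_D = 1.28 mA gives V_GS = 1.36 V ≤ V_t, so take I_D = 0.884 mA.
Then V_GS = 2.9 V and V_DS = V_DD − I_D(R_D+R_S) = 14 − 0.884×5.1 = 9.49 V.
Saturation requires V_DS ≥ V_GS − V_t = 0.701 V; 9.49 ≥ 0.701 ✓.

I_D ≈ 0.88 mA, V_DS ≈ 9.5 V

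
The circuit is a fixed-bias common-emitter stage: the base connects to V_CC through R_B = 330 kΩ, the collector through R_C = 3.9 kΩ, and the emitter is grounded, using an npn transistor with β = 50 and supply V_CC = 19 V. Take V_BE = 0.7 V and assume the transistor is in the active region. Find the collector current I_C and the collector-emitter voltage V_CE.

I_C ≈ 2.8 mA, V_CE ≈ 8.2 V

Base loop: V_CC = I_B·R_B + V_BE, so I_B = (19 − 0.7)/330 kΩ = 0.0555 mA.
In the active region I_C = β·I_B = 50 × 0.0555 = 2.77 mA.
Collector loop: V_CE = V_CC − I_C·R_C = 19 − 2.77×3.9 = 8.19 V.
Since V_CE = 8.19 V > V_CE(sat) ≈ 0.2 V, the transistor is in the active region as assumed.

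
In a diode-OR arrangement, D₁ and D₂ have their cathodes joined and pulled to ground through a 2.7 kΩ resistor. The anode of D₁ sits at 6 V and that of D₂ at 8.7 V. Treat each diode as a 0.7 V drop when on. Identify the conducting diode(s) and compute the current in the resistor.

Assume both conduct. Then node N would need to be at both 6−0.7 = 5.3 V and 8.7−0.7 = 8 V, which is impossible.
Assume only D₂ conducts: V_N = 8.7 − 0.7 = 8 V, so I_R = 8/2.7 = 2.96 mA.
Check D₁: its anode-to-cathode voltage is 6 − 8 = -2 V < 0.7 V, so it is off. The assumption is consistent.

Only D₂ conducts; I_R ≈ 3 mA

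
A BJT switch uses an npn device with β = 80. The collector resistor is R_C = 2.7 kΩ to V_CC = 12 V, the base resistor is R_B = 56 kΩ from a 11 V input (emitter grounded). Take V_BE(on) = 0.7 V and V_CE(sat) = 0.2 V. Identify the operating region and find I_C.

saturation; I_C ≈ 4.4 mA

Assume active: I_B = (11 − 0.7)/56 = 0.184 mA, giving I_C = β·I_B = 14.7 mA.
But then V_CE = 12 − 14.7×2.7 = -27.7 V < V_CE(sat) = 0.2 V — impossible in the active region.
So the transistor is saturated. With V_CE = 0.2 V, I_C = (V_CC − 0.2)/R_C = 11.8/2.7 = 4.37 mA.
Check: β·I_B = 14.7 mA > I_C = 4.37 mA, confirming saturation.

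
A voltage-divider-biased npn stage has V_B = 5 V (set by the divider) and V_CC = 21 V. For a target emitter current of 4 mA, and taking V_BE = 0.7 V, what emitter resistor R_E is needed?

R_E ≈ 1.1 kΩ

V_E = V_B − V_BE = 5 − 0.7 = 4.3 V.
R_E = V_E / I_E = 4.3 / 4 = 1.07 kΩ.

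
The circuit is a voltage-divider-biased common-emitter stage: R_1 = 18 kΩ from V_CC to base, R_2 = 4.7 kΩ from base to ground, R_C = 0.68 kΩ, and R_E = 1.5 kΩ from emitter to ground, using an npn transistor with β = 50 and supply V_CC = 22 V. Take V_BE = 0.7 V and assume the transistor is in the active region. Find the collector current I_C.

Thevenize the base divider: V_Th = V_CC·R_2/(R_1+R_2) = 22×4.7/22.7 = 4.56 V, R_Th = R_1‖R_2 = 3.73 kΩ.
Base-emitter loop: V_Th = I_B·R_Th + V_BE + (β+1)I_B·R_E, so I_B = (4.56 − 0.7) / (3.73 + 51×1.5) = 0.0481 mA.
I_C = β·I_B = 50×0.0481 = 2.4 mA, and I_E = (β+1)I_B = 2.45 mA.
V_CE = V_CC − I_C·R_C − I_E·R_E = 22 − 2.4×0.68 − 2.45×1.5 = 16.7 V.
V_CE = 16.7 V > 0.2 V confirms active-region operation.

I_C ≈ 2.4 mA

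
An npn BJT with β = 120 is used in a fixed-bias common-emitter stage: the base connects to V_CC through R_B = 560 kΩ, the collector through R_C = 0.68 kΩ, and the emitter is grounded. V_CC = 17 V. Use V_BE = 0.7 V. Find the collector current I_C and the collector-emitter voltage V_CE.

Base loop: V_CC = I_B·R_B + V_BE, so I_B = (17 − 0.7)/560 kΩ = 0.0291 mA.
In the active region I_C = β·I_B = 120 × 0.0291 = 3.49 mA.
Collector loop: V_CE = V_CC − I_C·R_C = 17 − 3.49×0.68 = 14.6 V.
Since V_CE = 14.6 V > V_CE(sat) ≈ 0.2 V, the transistor is in the active region as assumed.

I_C ≈ 3.5 mA, V_CE ≈ 15 V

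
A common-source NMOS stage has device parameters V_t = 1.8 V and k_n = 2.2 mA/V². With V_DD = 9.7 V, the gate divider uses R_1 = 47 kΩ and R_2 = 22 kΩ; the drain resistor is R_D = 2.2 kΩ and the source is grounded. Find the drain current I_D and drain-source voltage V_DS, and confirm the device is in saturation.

I_D ≈ 1.8 mA, V_DS ≈ 5.7 V

V_G = V_DD·R_2/(R_1+R_2) = 9.7×22/69 = 3.09 V. With the source grounded, V_GS = V_G = 3.09 V.
Assume saturation: I_D = (k_n/2)(V_GS − V_t)² = (2.2/2)×(3.09 − 1.8)² = 1.1×1.29² = 1.84 mA.
V_DS = V_DD − I_D·R_D = 9.7 − 1.84×2.2 = 5.66 V.
Saturation requires V_DS ≥ V_GS − V_t = 1.29 V; 5.66 ≥ 1.29 ✓.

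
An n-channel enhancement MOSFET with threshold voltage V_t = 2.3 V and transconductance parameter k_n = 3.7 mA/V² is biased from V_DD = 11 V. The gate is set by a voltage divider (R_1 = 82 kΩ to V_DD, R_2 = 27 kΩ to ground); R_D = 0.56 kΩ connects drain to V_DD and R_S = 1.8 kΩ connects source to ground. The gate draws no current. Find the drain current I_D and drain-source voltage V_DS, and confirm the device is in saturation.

I_D ≈ 0.1 mA, V_DS ≈ 11 V

V_G = V_DD·R_2/(R_1+R_2) = 11×27/109 = 2.72 V.
Assume saturation: I_D = (k_n/2)(V_GS − V_t)² with V_GS = V_G − I_D·R_S = 2.72 − 1.8·I_D.
Substituting gives 5.99·I_D² − 3.83·I_D + 0.334 = 0, with roots I_D = 0.104 or 0.535 mA.
The root I_D = 0.535 mA gives V_GS = 1.76 V ≤ V_t, so take I_D = 0.104 mA.
Then V_GS = 2.54 V and V_DS = V_DD − I_D(R_D+R_S) = 11 − 0.104×2.36 = 10.8 V.
Saturation requires V_DS ≥ V_GS − V_t = 0.237 V; 10.8 ≥ 0.237 ✓.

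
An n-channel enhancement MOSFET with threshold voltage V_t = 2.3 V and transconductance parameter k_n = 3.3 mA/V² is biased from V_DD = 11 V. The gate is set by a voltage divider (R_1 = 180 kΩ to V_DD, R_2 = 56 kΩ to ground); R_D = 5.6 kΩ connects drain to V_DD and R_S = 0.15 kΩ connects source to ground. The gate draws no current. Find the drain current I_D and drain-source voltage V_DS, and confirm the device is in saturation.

V_G = V_DD·R_2/(R_1+R_2) = 11×56/236 = 2.61 V.
Assume saturation: I_D = (k_n/2)(V_GS − V_t)² with V_GS = V_G − I_D·R_S = 2.61 − 0.15·I_D.
Substituting gives 0.0371·I_D² − 1.15·I_D + 0.159 = 0, with roots I_D = 0.138 or 30.9 mA.
The root I_D = 30.9 mA gives V_GS = -2.03 V ≤ V_t, so take I_D = 0.138 mA.
Then V_GS = 2.59 V and V_DS = V_DD − I_D(R_D+R_S) = 11 − 0.138×5.75 = 10.2 V.
Saturation requires V_DS ≥ V_GS − V_t = 0.289 V; 10.2 ≥ 0.289 ✓.

I_D ≈ 0.14 mA, V_DS ≈ 10 V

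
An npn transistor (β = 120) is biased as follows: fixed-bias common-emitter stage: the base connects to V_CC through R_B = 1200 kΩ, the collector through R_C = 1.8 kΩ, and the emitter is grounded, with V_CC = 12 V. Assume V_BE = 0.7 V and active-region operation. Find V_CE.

Base loop: V_CC = I_B·R_B + V_BE, so I_B = (12 − 0.7)/1200 kΩ = 0.00942 mA.
In the active region I_C = β·I_B = 120 × 0.00942 = 1.13 mA.
Collector loop: V_CE = V_CC − I_C·R_C = 12 − 1.13×1.8 = 9.97 V.
Since V_CE = 9.97 V > V_CE(sat) ≈ 0.2 V, the transistor is in the active region as assumed.

V_CE ≈ 10 V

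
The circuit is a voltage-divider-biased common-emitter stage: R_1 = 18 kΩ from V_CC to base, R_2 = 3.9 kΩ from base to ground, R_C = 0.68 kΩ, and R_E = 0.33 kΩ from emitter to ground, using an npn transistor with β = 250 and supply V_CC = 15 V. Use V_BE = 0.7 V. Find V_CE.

Thevenize the base divider: V_Th = V_CC·R_2/(R_1+R_2) = 15×3.9/21.9 = 2.67 V, R_Th = R_1‖R_2 = 3.21 kΩ.
Base-emitter loop: V_Th = I_B·R_Th + V_BE + (β+1)I_B·R_E, so I_B = (2.67 − 0.7) / (3.21 + 251×0.33) = 0.0229 mA.
I_C = β·I_B = 250×0.0229 = 5.73 mA, and I_E = (β+1)I_B = 5.75 mA.
V_CE = V_CC − I_C·R_C − I_E·R_E = 15 − 5.73×0.68 − 5.75×0.33 = 9.21 V.
V_CE = 9.21 V > 0.2 V confirms active-region operation.

V_CE ≈ 9.2 V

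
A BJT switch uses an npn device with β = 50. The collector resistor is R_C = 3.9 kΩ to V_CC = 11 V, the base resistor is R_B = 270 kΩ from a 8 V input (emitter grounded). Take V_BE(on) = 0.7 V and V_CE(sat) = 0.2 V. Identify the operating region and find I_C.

active; I_C ≈ 1.4 mA

Assume active. Base-emitter loop: I_B = (V_BB − V_BE)/R_B = (8 − 0.7)/270 = 0.027 mA.
I_C = β·I_B = 50×0.027 = 1.35 mA.
V_CE = V_CC − I_C·R_C = 11 − 1.35×3.9 = 5.73 V > V_CE(sat), so the active-region assumption holds.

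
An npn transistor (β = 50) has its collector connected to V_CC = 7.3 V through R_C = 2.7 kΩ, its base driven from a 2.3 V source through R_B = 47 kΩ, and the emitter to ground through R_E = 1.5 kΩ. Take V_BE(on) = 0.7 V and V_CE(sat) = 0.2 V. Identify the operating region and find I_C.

Assume active. Base-emitter loop: I_B = (V_BB − V_BE)/(R_B + (β+1)R_E) = (2.3 − 0.7)/(47 + 51×1.5) = 0.013 mA.
I_C = β·I_B = 50×0.013 = 0.648 mA.
V_CE = V_CC − I_C·R_C − I_E·R_E = 7.3 − 0.648×2.7 − 0.661×1.5 = 4.56 V > V_CE(sat), so the active-region assumption holds.

active; I_C ≈ 0.65 mA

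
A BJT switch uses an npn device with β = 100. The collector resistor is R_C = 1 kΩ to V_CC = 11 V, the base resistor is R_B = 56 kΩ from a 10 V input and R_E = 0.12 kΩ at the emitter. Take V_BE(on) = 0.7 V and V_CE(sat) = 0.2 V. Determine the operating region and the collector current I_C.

Assume active: I_B = (10 − 0.7)/(56 + 101×0.12) = 0.137 mA, I_C = β·I_B = 13.7 mA.
Then V_CE = 11 − 13.7×1 − 13.8×0.12 = -4.31 V < 0.2 V — the active assumption fails.
Re-solve with V_CE = 0.2 V. KCL at the emitter: V_E/R_E = (V_BB−0.7−V_E)/R_B + (V_CC−0.2−V_E)/R_C, giving V_E = 1.17 V.
I_C = (V_CC − 0.2 − V_E)/R_C = (10.8 − 1.17)/1 = 9.63 mA.
Check: I_B = (9.3 − 1.17)/56 = 0.145 mA, and β·I_B = 14.5 mA > I_C, confirming saturation.

saturation; I_C ≈ 9.6 mA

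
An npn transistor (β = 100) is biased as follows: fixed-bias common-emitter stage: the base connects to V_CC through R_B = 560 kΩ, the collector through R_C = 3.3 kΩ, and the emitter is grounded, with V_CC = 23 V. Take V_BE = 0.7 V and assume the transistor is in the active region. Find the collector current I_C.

Base loop: V_CC = I_B·R_B + V_BE, so I_B = (23 − 0.7)/560 kΩ = 0.0398 mA.
In the active region I_C = β·I_B = 100 × 0.0398 = 3.98 mA.
Collector loop: V_CE = V_CC − I_C·R_C = 23 − 3.98×3.3 = 9.86 V.
Since V_CE = 9.86 V > V_CE(sat) ≈ 0.2 V, the transistor is in the active region as assumed.

I_C ≈ 4 mA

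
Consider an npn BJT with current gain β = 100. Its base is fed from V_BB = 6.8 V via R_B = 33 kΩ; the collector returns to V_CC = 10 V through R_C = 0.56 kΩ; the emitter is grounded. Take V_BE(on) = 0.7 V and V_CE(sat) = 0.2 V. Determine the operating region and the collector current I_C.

Assume active: I_B = (6.8 − 0.7)/33 = 0.185 mA, giving I_C = β·I_B = 18.5 mA.
But then V_CE = 10 − 18.5×0.56 = -0.352 V < V_CE(sat) = 0.2 V — impossible in the active region.
So the transistor is saturated. With V_CE = 0.2 V, I_C = (V_CC − 0.2)/R_C = 9.8/0.56 = 17.5 mA.
Check: β·I_B = 18.5 mA > I_C = 17.5 mA, confirming saturation.

saturation; I_C ≈ 18 mA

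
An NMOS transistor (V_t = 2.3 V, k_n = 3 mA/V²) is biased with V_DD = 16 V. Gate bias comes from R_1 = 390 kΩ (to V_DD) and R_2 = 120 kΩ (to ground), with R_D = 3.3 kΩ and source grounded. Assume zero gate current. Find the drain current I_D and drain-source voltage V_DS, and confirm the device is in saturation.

V_G = V_DD·R_2/(R_1+R_2) = 16×120/510 = 3.76 V. With the source grounded, V_GS = V_G = 3.76 V.
Assume saturation: I_D = (k_n/2)(V_GS − V_t)² = (3/2)×(3.76 − 2.3)² = 1.5×1.46² = 3.22 mA.
V_DS = V_DD − I_D·R_D = 16 − 3.22×3.3 = 5.38 V.
Saturation requires V_DS ≥ V_GS − V_t = 1.46 V; 5.38 ≥ 1.46 ✓.

I_D ≈ 3.2 mA, V_DS ≈ 5.4 V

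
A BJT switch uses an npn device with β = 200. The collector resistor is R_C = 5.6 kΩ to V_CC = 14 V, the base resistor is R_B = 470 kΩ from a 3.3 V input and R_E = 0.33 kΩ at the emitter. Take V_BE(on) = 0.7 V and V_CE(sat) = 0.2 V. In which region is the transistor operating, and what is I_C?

active; I_C ≈ 0.97 mA

Assume active. Base-emitter loop: I_B = (V_BB − V_BE)/(R_B + (β+1)R_E) = (3.3 − 0.7)/(470 + 201×0.33) = 0.00485 mA.
I_C = β·I_B = 200×0.00485 = 0.97 mA.
V_CE = V_CC − I_C·R_C − I_E·R_E = 14 − 0.97×5.6 − 0.974×0.33 = 8.25 V > V_CE(sat), so the active-region assumption holds.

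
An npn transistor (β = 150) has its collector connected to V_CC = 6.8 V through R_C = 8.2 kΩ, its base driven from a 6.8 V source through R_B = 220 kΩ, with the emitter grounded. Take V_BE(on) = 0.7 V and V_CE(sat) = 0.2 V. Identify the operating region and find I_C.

saturation; I_C ≈ 0.8 mA

Assume active: I_B = (6.8 − 0.7)/220 = 0.0277 mA, giving I_C = β·I_B = 4.16 mA.
But then V_CE = 6.8 − 4.16×8.2 = -27.3 V < V_CE(sat) = 0.2 V — impossible in the active region.
So the transistor is saturated. With V_CE = 0.2 V, I_C = (V_CC − 0.2)/R_C = 6.6/8.2 = 0.805 mA.
Check: β·I_B = 4.16 mA > I_C = 0.805 mA, confirming saturation.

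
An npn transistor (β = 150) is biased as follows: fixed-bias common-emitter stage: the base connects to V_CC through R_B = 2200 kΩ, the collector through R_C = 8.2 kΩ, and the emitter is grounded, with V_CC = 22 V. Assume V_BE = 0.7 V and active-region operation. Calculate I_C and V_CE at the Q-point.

I_C ≈ 1.5 mA, V_CE ≈ 10 V

Base loop: V_CC = I_B·R_B + V_BE, so I_B = (22 − 0.7)/2200 kΩ = 0.00968 mA.
In the active region I_C = β·I_B = 150 × 0.00968 = 1.45 mA.
Collector loop: V_CE = V_CC − I_C·R_C = 22 − 1.45×8.2 = 10.1 V.
Since V_CE = 10.1 V > V_CE(sat) ≈ 0.2 V, the transistor is in the active region as assumed.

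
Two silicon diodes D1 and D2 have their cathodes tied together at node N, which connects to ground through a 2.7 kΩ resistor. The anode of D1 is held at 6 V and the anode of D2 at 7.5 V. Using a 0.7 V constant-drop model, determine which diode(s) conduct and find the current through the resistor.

Only D2 conducts; I_R ≈ 2.5 mA

Assume both conduct. Then node N would need to be at both 6−0.7 = 5.3 V and 7.5−0.7 = 6.8 V, which is impossible.
Assume only D2 conducts: V_N = 7.5 − 0.7 = 6.8 V, so I_R = 6.8/2.7 = 2.52 mA.
Check D1: its anode-to-cathode voltage is 6 − 6.8 = -0.8 V < 0.7 V, so it is off. The assumption is consistent.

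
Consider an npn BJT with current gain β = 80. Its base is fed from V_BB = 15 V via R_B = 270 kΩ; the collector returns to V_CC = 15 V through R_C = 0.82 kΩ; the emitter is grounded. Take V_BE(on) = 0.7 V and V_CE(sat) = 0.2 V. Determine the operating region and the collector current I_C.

active; I_C ≈ 4.2 mA

Assume active. Base-emitter loop: I_B = (V_BB − V_BE)/R_B = (15 − 0.7)/270 = 0.053 mA.
I_C = β·I_B = 80×0.053 = 4.24 mA.
V_CE = V_CC − I_C·R_C = 15 − 4.24×0.82 = 11.5 V > V_CE(sat), so the active-region assumption holds.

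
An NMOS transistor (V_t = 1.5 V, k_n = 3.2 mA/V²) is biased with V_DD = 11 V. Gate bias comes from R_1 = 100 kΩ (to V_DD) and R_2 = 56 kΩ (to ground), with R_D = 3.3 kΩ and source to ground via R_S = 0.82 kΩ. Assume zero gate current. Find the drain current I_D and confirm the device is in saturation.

V_G = V_DD·R_2/(R_1+R_2) = 11×56/156 = 3.95 V.
Assume saturation: I_D = (k_n/2)(V_GS − V_t)² with V_GS = V_G − I_D·R_S = 3.95 − 0.82·I_D.
Substituting gives 1.08·I_D² − 7.43·I_D + 9.59 = 0, with roots I_D = 1.72 or 5.18 mA.
The root I_D = 5.18 mA gives V_GS = -0.299 V ≤ V_t, so take I_D = 1.72 mA.
Then V_GS = 2.54 V and V_DS = V_DD − I_D(R_D+R_S) = 11 − 1.72×4.12 = 3.91 V.
Saturation requires V_DS ≥ V_GS − V_t = 1.04 V; 3.91 ≥ 1.04 ✓.

I_D ≈ 1.7 mA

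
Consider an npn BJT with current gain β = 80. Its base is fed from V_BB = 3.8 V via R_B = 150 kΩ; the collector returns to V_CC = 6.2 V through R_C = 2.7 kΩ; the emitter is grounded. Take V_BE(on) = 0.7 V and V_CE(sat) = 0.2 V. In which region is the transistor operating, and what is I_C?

Assume active. Base-emitter loop: I_B = (V_BB − V_BE)/R_B = (3.8 − 0.7)/150 = 0.0207 mA.
I_C = β·I_B = 80×0.0207 = 1.65 mA.
V_CE = V_CC − I_C·R_C = 6.2 − 1.65×2.7 = 1.74 V > V_CE(sat), so the active-region assumption holds.

active; I_C ≈ 1.7 mA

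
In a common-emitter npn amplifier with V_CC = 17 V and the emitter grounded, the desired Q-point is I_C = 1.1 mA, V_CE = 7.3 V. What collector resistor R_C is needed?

R_C ≈ 8.8 kΩ

Collector loop: V_CC = I_C·R_C + V_CE.
R_C = (V_CC − V_CE)/I_C = (17 − 7.3)/1.1 = 8.82 kΩ.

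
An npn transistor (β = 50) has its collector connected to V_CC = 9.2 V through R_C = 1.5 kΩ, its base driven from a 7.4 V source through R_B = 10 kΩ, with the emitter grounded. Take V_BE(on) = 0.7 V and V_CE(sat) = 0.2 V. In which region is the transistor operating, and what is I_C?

Assume active: I_B = (7.4 − 0.7)/10 = 0.67 mA, giving I_C = β·I_B = 33.5 mA.
But then V_CE = 9.2 − 33.5×1.5 = -41 V < V_CE(sat) = 0.2 V — impossible in the active region.
So the transistor is saturated. With V_CE = 0.2 V, I_C = (V_CC − 0.2)/R_C = 9/1.5 = 6 mA.
Check: β·I_B = 33.5 mA > I_C = 6 mA, confirming saturation.

saturation; I_C ≈ 6 mA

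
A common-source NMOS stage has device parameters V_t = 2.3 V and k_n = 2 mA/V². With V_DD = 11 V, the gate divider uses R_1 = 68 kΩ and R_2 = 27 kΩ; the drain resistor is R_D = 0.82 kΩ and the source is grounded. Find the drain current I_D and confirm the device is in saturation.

V_G = V_DD·R_2/(R_1+R_2) = 11×27/95 = 3.13 V. With the source grounded, V_GS = V_G = 3.13 V.
Assume saturation: I_D = (k_n/2)(V_GS − V_t)² = (2/2)×(3.13 − 2.3)² = 1×0.826² = 0.683 mA.
V_DS = V_DD − I_D·R_D = 11 − 0.683×0.82 = 10.4 V.
Saturation requires V_DS ≥ V_GS − V_t = 0.826 V; 10.4 ≥ 0.826 ✓.

I_D ≈ 0.68 mA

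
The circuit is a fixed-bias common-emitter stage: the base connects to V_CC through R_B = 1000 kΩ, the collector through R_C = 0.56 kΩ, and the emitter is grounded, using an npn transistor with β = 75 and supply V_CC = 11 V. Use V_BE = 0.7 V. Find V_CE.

Base loop: V_CC = I_B·R_B + V_BE, so I_B = (11 − 0.7)/1000 kΩ = 0.0103 mA.
In the active region I_C = β·I_B = 75 × 0.0103 = 0.772 mA.
Collector loop: V_CE = V_CC − I_C·R_C = 11 − 0.772×0.56 = 10.6 V.
Since V_CE = 10.6 V > V_CE(sat) ≈ 0.2 V, the transistor is in the active region as assumed.

V_CE ≈ 11 V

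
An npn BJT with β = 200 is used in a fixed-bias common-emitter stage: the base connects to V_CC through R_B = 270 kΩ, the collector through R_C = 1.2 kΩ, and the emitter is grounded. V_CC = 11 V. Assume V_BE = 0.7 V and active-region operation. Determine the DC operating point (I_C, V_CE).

I_C ≈ 7.6 mA, V_CE ≈ 1.8 V

Base loop: V_CC = I_B·R_B + V_BE, so I_B = (11 − 0.7)/270 kΩ = 0.0381 mA.
In the active region I_C = β·I_B = 200 × 0.0381 = 7.63 mA.
Collector loop: V_CE = V_CC − I_C·R_C = 11 − 7.63×1.2 = 1.84 V.
Since V_CE = 1.84 V > V_CE(sat) ≈ 0.2 V, the transistor is in the active region as assumed.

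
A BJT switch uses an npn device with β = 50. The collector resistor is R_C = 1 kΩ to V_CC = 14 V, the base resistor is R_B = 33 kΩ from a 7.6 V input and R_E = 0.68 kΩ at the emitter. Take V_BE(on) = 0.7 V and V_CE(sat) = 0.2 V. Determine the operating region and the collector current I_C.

active; I_C ≈ 5.1 mA

Assume active. Base-emitter loop: I_B = (V_BB − V_BE)/(R_B + (β+1)R_E) = (7.6 − 0.7)/(33 + 51×0.68) = 0.102 mA.
I_C = β·I_B = 50×0.102 = 5.1 mA.
V_CE = V_CC − I_C·R_C − I_E·R_E = 14 − 5.1×1 − 5.2×0.68 = 5.37 V > V_CE(sat), so the active-region assumption holds.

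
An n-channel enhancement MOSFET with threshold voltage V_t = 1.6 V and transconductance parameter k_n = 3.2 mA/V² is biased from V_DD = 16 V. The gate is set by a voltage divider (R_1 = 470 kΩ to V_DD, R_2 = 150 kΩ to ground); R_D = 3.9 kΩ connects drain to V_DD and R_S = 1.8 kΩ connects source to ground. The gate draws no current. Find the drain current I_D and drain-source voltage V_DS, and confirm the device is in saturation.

V_G = V_DD·R_2/(R_1+R_2) = 16×150/620 = 3.87 V.
Assume saturation: I_D = (k_n/2)(V_GS − V_t)² with V_GS = V_G − I_D·R_S = 3.87 − 1.8·I_D.
Substituting gives 5.18·I_D² − 14.1·I_D + 8.25 = 0, with roots I_D = 0.855 or 1.86 mA.
The root I_D = 1.86 mA gives V_GS = 0.522 V ≤ V_t, so take I_D = 0.855 mA.
Then V_GS = 2.33 V and V_DS = V_DD − I_D(R_D+R_S) = 16 − 0.855×5.7 = 11.1 V.
Saturation requires V_DS ≥ V_GS − V_t = 0.731 V; 11.1 ≥ 0.731 ✓.

I_D ≈ 0.86 mA, V_DS ≈ 11 V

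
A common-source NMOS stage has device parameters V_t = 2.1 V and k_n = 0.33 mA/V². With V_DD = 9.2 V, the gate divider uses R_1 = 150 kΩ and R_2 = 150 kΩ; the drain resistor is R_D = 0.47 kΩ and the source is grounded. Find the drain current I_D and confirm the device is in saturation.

V_G = V_DD·R_2/(R_1+R_2) = 9.2×150/300 = 4.6 V. With the source grounded, V_GS = V_G = 4.6 V.
Assume saturation: I_D = (k_n/2)(V_GS − V_t)² = (0.33/2)×(4.6 − 2.1)² = 0.165×2.5² = 1.03 mA.
V_DS = V_DD − I_D·R_D = 9.2 − 1.03×0.47 = 8.72 V.
Saturation requires V_DS ≥ V_GS − V_t = 2.5 V; 8.72 ≥ 2.5 ✓.

I_D ≈ 1 mA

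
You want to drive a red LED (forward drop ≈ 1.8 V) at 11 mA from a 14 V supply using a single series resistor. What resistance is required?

The resistor drops V_S − V_D = 14 − 1.8 = 12.2 V at 11 mA.
R = 12.2 V / 11 mA = 1.11 kΩ.

R ≈ 1.1 kΩ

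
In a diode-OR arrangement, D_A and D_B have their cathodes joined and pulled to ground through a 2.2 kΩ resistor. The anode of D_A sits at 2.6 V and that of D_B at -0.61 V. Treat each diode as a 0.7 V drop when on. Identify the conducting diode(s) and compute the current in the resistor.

Assume both conduct. Then node N would need to be at both 2.6−0.7 = 1.9 V and -0.61−0.7 = -1.31 V, which is impossible.
Assume only D_A conducts: V_N = 2.6 − 0.7 = 1.9 V, so I_R = 1.9/2.2 = 0.864 mA.
Check D_B: its anode-to-cathode voltage is -0.61 − 1.9 = -2.51 V < 0.7 V, so it is off. The assumption is consistent.

Only D_A conducts; I_R ≈ 0.86 mA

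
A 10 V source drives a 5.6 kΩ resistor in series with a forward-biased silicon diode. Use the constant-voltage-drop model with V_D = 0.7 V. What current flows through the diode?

KVL around the loop: 10 = V_D + I·R = 0.7 + I × 5.6 kΩ.
So I = (10 − 0.7) / 5.6 kΩ = 9.3 / 5.6 = 1.66 mA.

I ≈ 1.7 mA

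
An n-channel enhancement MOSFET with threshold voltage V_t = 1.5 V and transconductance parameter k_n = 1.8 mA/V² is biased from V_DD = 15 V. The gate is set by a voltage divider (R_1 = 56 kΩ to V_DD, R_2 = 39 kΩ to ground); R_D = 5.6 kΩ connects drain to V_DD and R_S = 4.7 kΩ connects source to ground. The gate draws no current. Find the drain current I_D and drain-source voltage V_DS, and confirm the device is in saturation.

I_D ≈ 0.79 mA, V_DS ≈ 6.8 V

V_G = V_DD·R_2/(R_1+R_2) = 15×39/95 = 6.16 V.
Assume saturation: I_D = (k_n/2)(V_GS − V_t)² with V_GS = V_G − I_D·R_S = 6.16 − 4.7·I_D.
Substituting gives 19.9·I_D² − 40.4·I_D + 19.5 = 0, with roots I_D = 0.792 or 1.24 mA.
The root I_D = 1.24 mA gives V_GS = 0.326 V ≤ V_t, so take I_D = 0.792 mA.
Then V_GS = 2.44 V and V_DS = V_DD − I_D(R_D+R_S) = 15 − 0.792×10.3 = 6.85 V.
Saturation requires V_DS ≥ V_GS − V_t = 0.938 V; 6.85 ≥ 0.938 ✓.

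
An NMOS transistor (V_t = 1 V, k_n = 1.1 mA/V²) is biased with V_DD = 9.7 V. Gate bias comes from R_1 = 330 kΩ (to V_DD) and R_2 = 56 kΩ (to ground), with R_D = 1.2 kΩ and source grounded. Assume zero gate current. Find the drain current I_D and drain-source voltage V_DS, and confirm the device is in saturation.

I_D ≈ 0.091 mA, V_DS ≈ 9.6 V

V_G = V_DD·R_2/(R_1+R_2) = 9.7×56/386 = 1.41 V. With the source grounded, V_GS = V_G = 1.41 V.
Assume saturation: I_D = (k_n/2)(V_GS − V_t)² = (1.1/2)×(1.41 − 1)² = 0.55×0.407² = 0.0912 mA.
V_DS = V_DD − I_D·R_D = 9.7 − 0.0912×1.2 = 9.59 V.
Saturation requires V_DS ≥ V_GS − V_t = 0.407 V; 9.59 ≥ 0.407 ✓.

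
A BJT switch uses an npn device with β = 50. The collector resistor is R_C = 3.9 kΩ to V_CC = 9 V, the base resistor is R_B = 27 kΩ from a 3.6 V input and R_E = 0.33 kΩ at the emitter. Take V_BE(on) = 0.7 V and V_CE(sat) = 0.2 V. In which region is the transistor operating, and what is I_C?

Assume active: I_B = (3.6 − 0.7)/(27 + 51×0.33) = 0.0662 mA, I_C = β·I_B = 3.31 mA.
Then V_CE = 9 − 3.31×3.9 − 3.37×0.33 = -5.02 V < 0.2 V — the active assumption fails.
Re-solve with V_CE = 0.2 V. KCL at the emitter: V_E/R_E = (V_BB−0.7−V_E)/R_B + (V_CC−0.2−V_E)/R_C, giving V_E = 0.711 V.
I_C = (V_CC − 0.2 − V_E)/R_C = (8.8 − 0.711)/3.9 = 2.07 mA.
Check: I_B = (2.9 − 0.711)/27 = 0.0811 mA, and β·I_B = 4.05 mA > I_C, confirming saturation.

saturation; I_C ≈ 2.1 mA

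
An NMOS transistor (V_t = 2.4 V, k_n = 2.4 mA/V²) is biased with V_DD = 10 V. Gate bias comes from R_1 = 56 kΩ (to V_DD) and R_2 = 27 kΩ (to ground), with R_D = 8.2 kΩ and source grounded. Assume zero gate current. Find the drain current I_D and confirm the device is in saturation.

I_D ≈ 0.87 mA

V_G = V_DD·R_2/(R_1+R_2) = 10×27/83 = 3.25 V. With the source grounded, V_GS = V_G = 3.25 V.
Assume saturation: I_D = (k_n/2)(V_GS − V_t)² = (2.4/2)×(3.25 − 2.4)² = 1.2×0.853² = 0.873 mA.
V_DS = V_DD − I_D·R_D = 10 − 0.873×8.2 = 2.84 V.
Saturation requires V_DS ≥ V_GS − V_t = 0.853 V; 2.84 ≥ 0.853 ✓.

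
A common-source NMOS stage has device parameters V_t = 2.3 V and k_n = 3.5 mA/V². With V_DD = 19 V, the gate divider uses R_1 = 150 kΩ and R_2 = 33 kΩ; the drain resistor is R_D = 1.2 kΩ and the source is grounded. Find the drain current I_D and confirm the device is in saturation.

V_G = V_DD·R_2/(R_1+R_2) = 19×33/183 = 3.43 V. With the source grounded, V_GS = V_G = 3.43 V.
Assume saturation: I_D = (k_n/2)(V_GS − V_t)² = (3.5/2)×(3.43 − 2.3)² = 1.75×1.13² = 2.22 mA.
V_DS = V_DD − I_D·R_D = 19 − 2.22×1.2 = 16.3 V.
Saturation requires V_DS ≥ V_GS − V_t = 1.13 V; 16.3 ≥ 1.13 ✓.

I_D ≈ 2.2 mA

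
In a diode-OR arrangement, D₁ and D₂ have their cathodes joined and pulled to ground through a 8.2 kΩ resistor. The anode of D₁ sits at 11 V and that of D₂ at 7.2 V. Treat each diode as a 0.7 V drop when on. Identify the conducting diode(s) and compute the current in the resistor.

Assume both conduct. Then node N would need to be at both 11−0.7 = 10.3 V and 7.2−0.7 = 6.5 V, which is impossible.
Assume only D₁ conducts: V_N = 11 − 0.7 = 10.3 V, so I_R = 10.3/8.2 = 1.26 mA.
Check D₂: its anode-to-cathode voltage is 7.2 − 10.3 = -3.1 V < 0.7 V, so it is off. The assumption is consistent.

Only D₁ conducts; I_R ≈ 1.3 mA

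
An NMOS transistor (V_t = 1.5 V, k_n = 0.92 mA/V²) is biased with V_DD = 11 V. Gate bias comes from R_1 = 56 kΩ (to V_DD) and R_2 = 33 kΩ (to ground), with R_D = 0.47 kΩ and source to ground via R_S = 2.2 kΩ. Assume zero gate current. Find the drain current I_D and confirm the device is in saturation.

I_D ≈ 0.64 mA

V_G = V_DD·R_2/(R_1+R_2) = 11×33/89 = 4.08 V.
Assume saturation: I_D = (k_n/2)(V_GS − V_t)² with V_GS = V_G − I_D·R_S = 4.08 − 2.2·I_D.
Substituting gives 2.23·I_D² − 6.22·I_D + 3.06 = 0, with roots I_D = 0.637 or 2.16 mA.
The root I_D = 2.16 mA gives V_GS = -0.665 V ≤ V_t, so take I_D = 0.637 mA.
Then V_GS = 2.68 V and V_DS = V_DD − I_D(R_D+R_S) = 11 − 0.637×2.67 = 9.3 V.
Saturation requires V_DS ≥ V_GS − V_t = 1.18 V; 9.3 ≥ 1.18 ✓.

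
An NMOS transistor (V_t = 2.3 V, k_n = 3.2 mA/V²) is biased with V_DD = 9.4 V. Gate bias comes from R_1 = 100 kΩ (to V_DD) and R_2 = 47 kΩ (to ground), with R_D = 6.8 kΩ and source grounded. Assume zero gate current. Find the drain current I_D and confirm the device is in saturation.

V_G = V_DD·R_2/(R_1+R_2) = 9.4×47/147 = 3.01 V. With the source grounded, V_GS = V_G = 3.01 V.
Assume saturation: I_D = (k_n/2)(V_GS − V_t)² = (3.2/2)×(3.01 − 2.3)² = 1.6×0.705² = 0.796 mA.
V_DS = V_DD − I_D·R_D = 9.4 − 0.796×6.8 = 3.99 V.
Saturation requires V_DS ≥ V_GS − V_t = 0.705 V; 3.99 ≥ 0.705 ✓.

I_D ≈ 0.8 mA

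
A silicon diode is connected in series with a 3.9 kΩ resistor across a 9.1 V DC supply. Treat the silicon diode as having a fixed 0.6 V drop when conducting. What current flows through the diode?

KVL around the loop: 9.1 = V_D + I·R = 0.6 + I × 3.9 kΩ.
So I = (9.1 − 0.6) / 3.9 kΩ = 8.5 / 3.9 = 2.18 mA.

I ≈ 2.2 mA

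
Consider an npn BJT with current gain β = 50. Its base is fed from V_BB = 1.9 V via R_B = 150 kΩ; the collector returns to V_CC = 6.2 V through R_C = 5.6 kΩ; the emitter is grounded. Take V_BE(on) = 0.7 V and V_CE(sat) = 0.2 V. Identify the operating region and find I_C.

active; I_C ≈ 0.4 mA

Assume active. Base-emitter loop: I_B = (V_BB − V_BE)/R_B = (1.9 − 0.7)/150 = 0.008 mA.
I_C = β·I_B = 50×0.008 = 0.4 mA.
V_CE = V_CC − I_C·R_C = 6.2 − 0.4×5.6 = 3.96 V > V_CE(sat), so the active-region assumption holds.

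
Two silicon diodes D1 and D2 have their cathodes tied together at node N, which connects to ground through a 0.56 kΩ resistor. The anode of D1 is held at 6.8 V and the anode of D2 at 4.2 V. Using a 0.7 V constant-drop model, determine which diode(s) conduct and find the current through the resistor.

Assume both conduct. Then node N would need to be at both 6.8−0.7 = 6.1 V and 4.2−0.7 = 3.5 V, which is impossible.
Assume only D1 conducts: V_N = 6.8 − 0.7 = 6.1 V, so I_R = 6.1/0.56 = 10.9 mA.
Check D2: its anode-to-cathode voltage is 4.2 − 6.1 = -1.9 V < 0.7 V, so it is off. The assumption is consistent.

Only D1 conducts; I_R ≈ 11 mA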